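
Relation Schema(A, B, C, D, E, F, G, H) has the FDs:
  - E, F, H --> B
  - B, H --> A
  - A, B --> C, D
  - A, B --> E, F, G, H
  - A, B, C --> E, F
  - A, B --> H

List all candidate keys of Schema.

{A, B}, {B, H}, {E, F, H}

Closure of {A, B} is {A, B, C, D, E, F, G, H}, the whole schema; {A, B} is a candidate key.
Closure of {B, H} is {A, B, C, D, E, F, G, H}, the whole schema; {B, H} is a candidate key.
Closure of {E, F, H} is {A, B, C, D, E, F, G, H}, the whole schema; {E, F, H} is a candidate key.
No proper subset of any of these is a key, and no other minimal superkey exists.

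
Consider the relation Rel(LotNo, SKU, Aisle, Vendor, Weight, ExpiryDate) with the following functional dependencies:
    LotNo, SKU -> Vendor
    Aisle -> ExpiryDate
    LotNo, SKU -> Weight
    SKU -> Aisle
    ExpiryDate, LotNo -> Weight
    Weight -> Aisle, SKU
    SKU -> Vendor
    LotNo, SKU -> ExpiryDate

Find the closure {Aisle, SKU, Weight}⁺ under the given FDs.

Start with {Aisle, SKU, Weight}.
Aisle -> ExpiryDate applies; add {ExpiryDate} → now {Aisle, ExpiryDate, SKU, Weight}.
SKU -> Vendor applies; add {Vendor} → now {Aisle, ExpiryDate, SKU, Vendor, Weight}.
No further FD applies.

{Aisle, ExpiryDate, SKU, Vendor, Weight}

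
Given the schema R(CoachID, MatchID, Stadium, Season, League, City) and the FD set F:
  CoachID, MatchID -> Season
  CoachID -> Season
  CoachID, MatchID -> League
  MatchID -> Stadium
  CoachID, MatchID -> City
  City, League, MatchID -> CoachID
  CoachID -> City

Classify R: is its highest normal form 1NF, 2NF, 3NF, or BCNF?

1NF

Candidate keys: {City, League, MatchID}, {CoachID, MatchID}. Prime attributes: {City, CoachID, League, MatchID}.
CoachID -> Season: {CoachID}⁺ = {City, CoachID, Season}, which is not all of the attributes, so the left side is not a superkey — BCNF is violated.
CoachID -> Season determines the non-prime attribute {Season} from a non-superkey — 3NF is violated.
Since {CoachID} ⊂ {CoachID, MatchID} and {CoachID}⁺ ⊇ {Season} with {Season} non-prime, there is a partial dependency; 2NF fails.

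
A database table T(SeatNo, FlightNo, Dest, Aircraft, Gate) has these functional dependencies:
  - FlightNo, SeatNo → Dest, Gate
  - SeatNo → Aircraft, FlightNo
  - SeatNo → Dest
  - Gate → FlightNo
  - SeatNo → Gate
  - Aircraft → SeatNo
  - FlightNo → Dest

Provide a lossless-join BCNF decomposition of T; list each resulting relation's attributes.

Candidate keys of the original relation: {Aircraft}, {SeatNo}.
{Aircraft, Dest, FlightNo, Gate, SeatNo}: {Gate} determines {Dest, FlightNo, Gate} here but is not a superkey — split on Gate → Dest, FlightNo, giving {Dest, FlightNo, Gate} and {Aircraft, Gate, SeatNo}.
{Dest, FlightNo, Gate}: {FlightNo} determines {Dest, FlightNo} here but is not a superkey — split on FlightNo → Dest, giving {Dest, FlightNo} and {FlightNo, Gate}.
{Dest, FlightNo} has no BCNF violation.
{FlightNo, Gate} has no BCNF violation.
{Aircraft, Gate, SeatNo} has no BCNF violation.

{Aircraft, Gate, SeatNo}; {Dest, FlightNo}; {FlightNo, Gate}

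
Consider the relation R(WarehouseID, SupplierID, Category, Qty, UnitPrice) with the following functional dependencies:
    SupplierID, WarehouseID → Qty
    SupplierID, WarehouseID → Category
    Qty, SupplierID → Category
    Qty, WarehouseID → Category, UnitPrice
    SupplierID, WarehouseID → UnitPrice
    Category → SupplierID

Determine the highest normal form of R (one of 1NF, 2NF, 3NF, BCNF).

3NF

Candidate keys: {Category, WarehouseID}, {Qty, WarehouseID}, {SupplierID, WarehouseID}. Prime attributes: {Category, Qty, SupplierID, WarehouseID}.
Qty, SupplierID → Category breaks BCNF: {Qty, SupplierID}⁺ = {Category, Qty, SupplierID}, so {Qty, SupplierID} is not a superkey.
But every attribute on its right side ({Category}) is prime, and the same holds for every other non-superkey FD, so 3NF still holds.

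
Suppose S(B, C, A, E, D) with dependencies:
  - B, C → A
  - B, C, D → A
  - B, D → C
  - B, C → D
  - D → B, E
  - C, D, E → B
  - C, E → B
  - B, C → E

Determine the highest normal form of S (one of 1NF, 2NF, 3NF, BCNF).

BCNF

Candidate keys: {B, C}, {C, E}, {D}. Prime attributes: {B, C, D, E}.
The left-hand side of every FD is a superkey, so BCNF is satisfied.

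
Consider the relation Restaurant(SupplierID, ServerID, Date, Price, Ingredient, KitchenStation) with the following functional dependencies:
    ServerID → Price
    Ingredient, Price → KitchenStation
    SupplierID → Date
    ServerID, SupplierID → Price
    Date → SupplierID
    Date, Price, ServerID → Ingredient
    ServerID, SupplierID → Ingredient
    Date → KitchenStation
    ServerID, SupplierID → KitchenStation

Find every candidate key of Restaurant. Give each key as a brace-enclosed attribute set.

No FD produces {ServerID}, so it must be in every candidate key.
Closure of {Date, ServerID} is {Date, Ingredient, KitchenStation, Price, ServerID, SupplierID}, the whole schema; {Date, ServerID} is a candidate key.
Closure of {ServerID, SupplierID} is {Date, Ingredient, KitchenStation, Price, ServerID, SupplierID}, the whole schema; {ServerID, SupplierID} is a candidate key.
Any other superkey properly contains one of these, so there are no further candidate keys.

{Date, ServerID}, {ServerID, SupplierID}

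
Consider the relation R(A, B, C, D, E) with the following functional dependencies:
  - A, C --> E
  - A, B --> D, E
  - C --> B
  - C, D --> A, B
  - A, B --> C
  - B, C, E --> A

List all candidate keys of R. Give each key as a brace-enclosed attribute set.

{A, B}, {A, C}, {C, D}, {C, E}

{A, B}⁺ = {A, B, C, D, E} — all of the relation — so {A, B} is a candidate key.
{A, C}⁺ = {A, B, C, D, E} — all of the relation — so {A, C} is a candidate key.
{C, D}⁺ = {A, B, C, D, E} — all of the relation — so {C, D} is a candidate key.
{C, E}⁺ = {A, B, C, D, E} — all of the relation — so {C, E} is a candidate key.
Any other superkey properly contains one of these, so there are no further candidate keys.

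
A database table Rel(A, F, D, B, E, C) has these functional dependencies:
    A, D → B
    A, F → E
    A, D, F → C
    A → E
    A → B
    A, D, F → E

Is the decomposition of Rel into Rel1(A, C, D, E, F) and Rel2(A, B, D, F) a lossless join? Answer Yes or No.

Yes

The shared attributes are {A, D, F} and {A, D, F}⁺ = {A, B, C, D, E, F}.
Since Rel1 ⊆ {A, B, C, D, E, F}, the intersection is a superkey of Rel1; the decomposition is lossless.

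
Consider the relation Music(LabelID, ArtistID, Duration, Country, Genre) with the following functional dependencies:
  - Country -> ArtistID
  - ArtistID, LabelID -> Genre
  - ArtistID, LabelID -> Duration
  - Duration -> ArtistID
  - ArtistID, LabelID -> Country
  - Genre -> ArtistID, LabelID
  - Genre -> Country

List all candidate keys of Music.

{Genre}⁺ = {ArtistID, Country, Duration, Genre, LabelID} — all of the relation — so {Genre} is a candidate key.
{ArtistID, LabelID}⁺ = {ArtistID, Country, Duration, Genre, LabelID} — all of the relation — so {ArtistID, LabelID} is a candidate key.
{Country, LabelID}⁺ = {ArtistID, Country, Duration, Genre, LabelID} — all of the relation — so {Country, LabelID} is a candidate key.
{Duration, LabelID}⁺ = {ArtistID, Country, Duration, Genre, LabelID} — all of the relation — so {Duration, LabelID} is a candidate key.
These are minimal and exhaustive — every other superkey contains one of them.

{ArtistID, LabelID}, {Country, LabelID}, {Duration, LabelID}, {Genre}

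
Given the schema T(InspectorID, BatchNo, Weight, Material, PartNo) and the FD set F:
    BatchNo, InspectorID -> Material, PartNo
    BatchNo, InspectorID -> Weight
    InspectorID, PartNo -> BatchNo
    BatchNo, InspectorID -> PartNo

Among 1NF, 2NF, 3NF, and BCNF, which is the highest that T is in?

Candidate keys: {BatchNo, InspectorID}, {InspectorID, PartNo}. Prime attributes: {BatchNo, InspectorID, PartNo}.
Each dependency's left side is a superkey — BCNF holds.

BCNF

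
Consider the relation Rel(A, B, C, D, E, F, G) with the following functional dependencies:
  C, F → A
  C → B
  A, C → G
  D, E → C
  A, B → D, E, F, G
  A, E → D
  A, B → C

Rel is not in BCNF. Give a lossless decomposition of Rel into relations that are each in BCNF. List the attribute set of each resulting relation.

{A, D, E, F, G}; {B, C}; {C, D, E}

Candidate keys of the original relation: {A, B}, {A, C}, {A, E}, {C, F}, {D, E, F}.
In {A, B, C, D, E, F, G}, {C} is not a superkey ({C}⁺ restricted to this set is {B, C}), so split on C → B into {B, C} and {A, C, D, E, F, G}.
{B, C} is in BCNF.
In {A, C, D, E, F, G}, {D, E} is not a superkey ({D, E}⁺ restricted to this set is {C, D, E}), so split on D, E → C into {C, D, E} and {A, D, E, F, G}.
{C, D, E} is in BCNF.
{A, D, E, F, G} is in BCNF.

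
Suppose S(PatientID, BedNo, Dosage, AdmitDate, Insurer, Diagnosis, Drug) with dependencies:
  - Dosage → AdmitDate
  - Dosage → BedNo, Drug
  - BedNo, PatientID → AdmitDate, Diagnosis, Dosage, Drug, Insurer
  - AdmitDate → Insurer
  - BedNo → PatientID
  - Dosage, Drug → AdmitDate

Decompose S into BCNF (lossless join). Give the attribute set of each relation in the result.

{AdmitDate, BedNo, Diagnosis, Dosage, Drug, PatientID}; {AdmitDate, Insurer}

Candidate keys of the original relation: {BedNo}, {Dosage}.
{AdmitDate, BedNo, Diagnosis, Dosage, Drug, Insurer, PatientID}: {AdmitDate} determines {AdmitDate, Insurer} here but is not a superkey — split on AdmitDate → Insurer, giving {AdmitDate, Insurer} and {AdmitDate, BedNo, Diagnosis, Dosage, Drug, PatientID}.
{AdmitDate, Insurer} has no BCNF violation.
{AdmitDate, BedNo, Diagnosis, Dosage, Drug, PatientID} has no BCNF violation.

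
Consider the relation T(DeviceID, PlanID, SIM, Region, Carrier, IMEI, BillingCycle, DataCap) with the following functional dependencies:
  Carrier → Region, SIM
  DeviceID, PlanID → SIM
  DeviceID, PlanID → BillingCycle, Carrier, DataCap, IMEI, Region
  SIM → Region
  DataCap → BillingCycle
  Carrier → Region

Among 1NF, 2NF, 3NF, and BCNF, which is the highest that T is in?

2NF

Candidate key: {DeviceID, PlanID}. Prime attributes: {DeviceID, PlanID}.
Carrier → Region, SIM breaks BCNF: {Carrier}⁺ = {Carrier, Region, SIM}, so {Carrier} is not a superkey.
Because {Region, SIM} are non-prime and the left side of Carrier → Region, SIM is not a superkey, the relation is not in 3NF.
No proper subset of a key has a non-prime attribute in its closure, so there is no partial dependency; 2NF holds.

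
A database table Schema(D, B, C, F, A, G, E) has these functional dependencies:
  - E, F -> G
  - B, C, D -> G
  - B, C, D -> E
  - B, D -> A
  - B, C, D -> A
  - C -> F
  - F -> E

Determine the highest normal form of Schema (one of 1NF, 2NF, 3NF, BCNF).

1NF

Candidate key: {B, C, D}. Prime attributes: {B, C, D}.
E, F -> G breaks BCNF: {E, F}⁺ = {E, F, G}, so {E, F} is not a superkey.
Because {G} is non-prime and the left side of E, F -> G is not a superkey, the relation is not in 3NF.
Since {C} ⊂ {B, C, D} and {C}⁺ ⊇ {E, F, G} with {E, F, G} non-prime, there is a partial dependency; 2NF fails.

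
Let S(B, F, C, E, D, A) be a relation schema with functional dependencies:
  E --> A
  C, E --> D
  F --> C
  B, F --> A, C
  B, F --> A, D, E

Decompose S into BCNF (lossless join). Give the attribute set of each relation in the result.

Candidate key of the original relation: {B, F}.
Within {A, B, C, D, E, F}: {E}⁺ ∩ {A, B, C, D, E, F} = {A, E}, not the whole set, so E --> A violates BCNF; decompose into {A, E} and {B, C, D, E, F}.
{A, E} is in BCNF.
Within {B, C, D, E, F}: {C, E}⁺ ∩ {B, C, D, E, F} = {C, D, E}, not the whole set, so C, E --> D violates BCNF; decompose into {C, D, E} and {B, C, E, F}.
{C, D, E} is in BCNF.
Within {B, C, E, F}: {F}⁺ ∩ {B, C, E, F} = {C, F}, not the whole set, so F --> C violates BCNF; decompose into {C, F} and {B, E, F}.
{C, F} is in BCNF.
{B, E, F} is in BCNF.

{A, E}; {B, E, F}; {C, D, E}; {C, F}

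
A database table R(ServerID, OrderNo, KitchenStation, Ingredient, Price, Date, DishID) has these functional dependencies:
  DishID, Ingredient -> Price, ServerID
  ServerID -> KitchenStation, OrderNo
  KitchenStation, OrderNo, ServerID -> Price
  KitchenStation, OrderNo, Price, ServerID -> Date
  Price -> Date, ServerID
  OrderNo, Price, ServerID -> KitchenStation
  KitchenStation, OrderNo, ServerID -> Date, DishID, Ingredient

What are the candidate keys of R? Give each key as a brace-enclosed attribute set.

{DishID, Ingredient}, {Price}, {ServerID}

{Price} is a candidate key since {Price}⁺ = {Date, DishID, Ingredient, KitchenStation, OrderNo, Price, ServerID} covers every attribute.
{ServerID} is a candidate key since {ServerID}⁺ = {Date, DishID, Ingredient, KitchenStation, OrderNo, Price, ServerID} covers every attribute.
{DishID, Ingredient} is a candidate key since {DishID, Ingredient}⁺ = {Date, DishID, Ingredient, KitchenStation, OrderNo, Price, ServerID} covers every attribute.
No proper subset of any of these is a key, and no other minimal superkey exists.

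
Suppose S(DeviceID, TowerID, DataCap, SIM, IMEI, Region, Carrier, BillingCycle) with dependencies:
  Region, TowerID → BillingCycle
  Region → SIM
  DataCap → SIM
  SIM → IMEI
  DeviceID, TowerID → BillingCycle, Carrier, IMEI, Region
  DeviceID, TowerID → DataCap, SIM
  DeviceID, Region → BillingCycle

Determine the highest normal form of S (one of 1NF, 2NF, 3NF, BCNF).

Candidate key: {DeviceID, TowerID}. Prime attributes: {DeviceID, TowerID}.
Region, TowerID → BillingCycle breaks BCNF: {Region, TowerID}⁺ = {BillingCycle, IMEI, Region, SIM, TowerID}, so {Region, TowerID} is not a superkey.
Region, TowerID → BillingCycle determines the non-prime attribute {BillingCycle} from a non-superkey — 3NF is violated.
Checking every proper subset of each key, none determines a non-prime attribute — 2NF is satisfied.

2NF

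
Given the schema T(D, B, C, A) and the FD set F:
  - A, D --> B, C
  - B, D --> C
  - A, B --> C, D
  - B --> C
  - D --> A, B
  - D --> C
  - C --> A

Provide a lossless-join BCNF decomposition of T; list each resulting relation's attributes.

Candidate keys of the original relation: {B}, {D}.
Within {A, B, C, D}: {C}⁺ ∩ {A, B, C, D} = {A, C}, not the whole set, so C --> A violates BCNF; decompose into {A, C} and {B, C, D}.
{A, C} is in BCNF.
{B, C, D} is in BCNF.

{A, C}; {B, C, D}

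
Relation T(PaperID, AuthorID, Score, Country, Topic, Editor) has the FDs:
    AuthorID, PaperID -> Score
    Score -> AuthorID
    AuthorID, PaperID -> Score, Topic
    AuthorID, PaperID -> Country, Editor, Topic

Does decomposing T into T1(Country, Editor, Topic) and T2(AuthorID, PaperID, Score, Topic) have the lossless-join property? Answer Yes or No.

The shared attributes are {Topic} and {Topic}⁺ = {Topic}.
Neither T1 nor T2 is contained in that closure, so the decomposition is lossy.

No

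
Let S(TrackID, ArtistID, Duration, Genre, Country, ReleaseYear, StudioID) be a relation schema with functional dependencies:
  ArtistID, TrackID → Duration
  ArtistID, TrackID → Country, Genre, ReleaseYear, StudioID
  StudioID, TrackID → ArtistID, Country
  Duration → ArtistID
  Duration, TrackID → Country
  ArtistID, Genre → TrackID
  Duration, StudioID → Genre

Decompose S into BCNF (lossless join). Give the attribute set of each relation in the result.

Candidate keys of the original relation: {ArtistID, Genre}, {ArtistID, TrackID}, {Duration, Genre}, {Duration, StudioID}, {Duration, TrackID}, {StudioID, TrackID}.
{ArtistID, Country, Duration, Genre, ReleaseYear, StudioID, TrackID}: {Duration} determines {ArtistID, Duration} here but is not a superkey — split on Duration → ArtistID, giving {ArtistID, Duration} and {Country, Duration, Genre, ReleaseYear, StudioID, TrackID}.
{ArtistID, Duration} is in BCNF.
{Country, Duration, Genre, ReleaseYear, StudioID, TrackID} is in BCNF.

{ArtistID, Duration}; {Country, Duration, Genre, ReleaseYear, StudioID, TrackID}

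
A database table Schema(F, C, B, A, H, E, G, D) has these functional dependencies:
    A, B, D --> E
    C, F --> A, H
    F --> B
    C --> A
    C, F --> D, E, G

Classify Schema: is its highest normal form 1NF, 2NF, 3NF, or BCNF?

Candidate key: {C, F}. Prime attributes: {C, F}.
A, B, D --> E: {A, B, D}⁺ = {A, B, D, E}, which is not all of the attributes, so the left side is not a superkey — BCNF is violated.
A, B, D --> E determines the non-prime attribute {E} from a non-superkey — 3NF is violated.
The proper key subset {C} of {C, F} determines non-prime {A}, so the relation is not even in 2NF.

1NF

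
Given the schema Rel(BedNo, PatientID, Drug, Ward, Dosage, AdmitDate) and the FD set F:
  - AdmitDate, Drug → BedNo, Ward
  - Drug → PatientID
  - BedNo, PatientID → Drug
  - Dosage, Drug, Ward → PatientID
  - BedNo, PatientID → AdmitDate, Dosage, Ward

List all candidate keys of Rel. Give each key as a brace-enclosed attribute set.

{AdmitDate, Drug}, {BedNo, Drug}, {BedNo, PatientID}

{AdmitDate, Drug}⁺ = {AdmitDate, BedNo, Dosage, Drug, PatientID, Ward}, which is every attribute, so {AdmitDate, Drug} is a candidate key.
{BedNo, Drug}⁺ = {AdmitDate, BedNo, Dosage, Drug, PatientID, Ward}, which is every attribute, so {BedNo, Drug} is a candidate key.
{BedNo, PatientID}⁺ = {AdmitDate, BedNo, Dosage, Drug, PatientID, Ward}, which is every attribute, so {BedNo, PatientID} is a candidate key.
Any other superkey properly contains one of these, so there are no further candidate keys.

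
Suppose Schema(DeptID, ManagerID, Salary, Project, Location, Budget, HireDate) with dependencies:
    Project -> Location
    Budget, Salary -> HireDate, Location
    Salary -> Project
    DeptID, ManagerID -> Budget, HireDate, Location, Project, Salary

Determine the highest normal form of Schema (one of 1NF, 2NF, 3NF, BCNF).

Candidate key: {DeptID, ManagerID}. Prime attributes: {DeptID, ManagerID}.
Project -> Location: {Project}⁺ = {Location, Project}, which is not all of the attributes, so the left side is not a superkey — BCNF is violated.
Because {Location} is non-prime and the left side of Project -> Location is not a superkey, the relation is not in 3NF.
No non-prime attribute depends on a proper subset of any candidate key, so 2NF holds.

2NF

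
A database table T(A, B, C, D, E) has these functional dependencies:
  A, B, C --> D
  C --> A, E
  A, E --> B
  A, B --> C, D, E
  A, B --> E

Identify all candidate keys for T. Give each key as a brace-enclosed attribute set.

{C}⁺ = {A, B, C, D, E}, which is every attribute, so {C} is a candidate key.
{A, B}⁺ = {A, B, C, D, E}, which is every attribute, so {A, B} is a candidate key.
{A, E}⁺ = {A, B, C, D, E}, which is every attribute, so {A, E} is a candidate key.
Any other superkey properly contains one of these, so there are no further candidate keys.

{A, B}, {A, E}, {C}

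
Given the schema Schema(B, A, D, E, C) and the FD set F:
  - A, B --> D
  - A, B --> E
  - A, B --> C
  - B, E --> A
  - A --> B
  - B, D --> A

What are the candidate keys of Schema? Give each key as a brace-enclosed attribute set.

{A}, {B, D}, {B, E}

{A}⁺ = {A, B, C, D, E} — all of the relation — so {A} is a candidate key.
{B, D}⁺ = {A, B, C, D, E} — all of the relation — so {B, D} is a candidate key.
{B, E}⁺ = {A, B, C, D, E} — all of the relation — so {B, E} is a candidate key.
No proper subset of any of these is a key, and no other minimal superkey exists.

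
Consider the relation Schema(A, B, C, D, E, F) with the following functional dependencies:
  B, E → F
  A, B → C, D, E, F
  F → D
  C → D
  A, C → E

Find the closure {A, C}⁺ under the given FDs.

Start with {A, C}.
C → D applies; add {D} → now {A, C, D}.
A, C → E applies; add {E} → now {A, C, D, E}.
No further FD applies.

{A, C, D, E}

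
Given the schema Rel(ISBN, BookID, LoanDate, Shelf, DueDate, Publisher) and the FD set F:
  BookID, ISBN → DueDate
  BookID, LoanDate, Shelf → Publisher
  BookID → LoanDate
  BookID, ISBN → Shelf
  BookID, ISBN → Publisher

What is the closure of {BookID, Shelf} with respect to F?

{BookID, LoanDate, Publisher, Shelf}

Start with {BookID, Shelf}.
BookID → LoanDate applies; add {LoanDate} → now {BookID, LoanDate, Shelf}.
BookID, LoanDate, Shelf → Publisher applies; add {Publisher} → now {BookID, LoanDate, Publisher, Shelf}.
No further FD applies.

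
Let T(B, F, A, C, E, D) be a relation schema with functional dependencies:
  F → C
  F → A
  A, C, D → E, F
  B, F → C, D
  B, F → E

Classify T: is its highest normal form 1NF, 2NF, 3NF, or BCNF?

Candidate keys: {A, B, C, D}, {B, F}. Prime attributes: {A, B, C, D, F}.
F → C breaks BCNF: {F}⁺ = {A, C, F}, so {F} is not a superkey.
A, C, D → E, F has non-prime {E} on the right and a non-superkey on the left, so 3NF fails.
{A, C, D} is a proper subset of the key {A, B, C, D}, and {A, C, D}⁺ contains the non-prime attribute {E} — a partial dependency, so 2NF is violated.

1NF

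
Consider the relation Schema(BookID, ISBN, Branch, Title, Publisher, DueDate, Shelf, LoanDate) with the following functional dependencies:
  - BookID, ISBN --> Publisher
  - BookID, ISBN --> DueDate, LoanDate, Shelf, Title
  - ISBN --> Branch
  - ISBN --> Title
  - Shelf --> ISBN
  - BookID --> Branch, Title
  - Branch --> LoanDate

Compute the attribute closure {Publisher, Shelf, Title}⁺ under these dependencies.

{Branch, ISBN, LoanDate, Publisher, Shelf, Title}

Start with {Publisher, Shelf, Title}.
Shelf --> ISBN applies; add {ISBN} → now {ISBN, Publisher, Shelf, Title}.
ISBN --> Branch applies; add {Branch} → now {Branch, ISBN, Publisher, Shelf, Title}.
Branch --> LoanDate applies; add {LoanDate} → now {Branch, ISBN, LoanDate, Publisher, Shelf, Title}.
No further FD applies.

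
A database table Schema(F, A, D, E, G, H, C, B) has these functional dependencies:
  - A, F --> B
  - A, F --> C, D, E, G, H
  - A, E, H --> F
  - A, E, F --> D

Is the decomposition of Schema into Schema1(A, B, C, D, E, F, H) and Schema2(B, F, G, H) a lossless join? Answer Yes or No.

Schema1 ∩ Schema2 = {B, F, H}; its closure under F is {B, F, H}.
Neither Schema1 nor Schema2 is contained in that closure, so the decomposition is lossy.

No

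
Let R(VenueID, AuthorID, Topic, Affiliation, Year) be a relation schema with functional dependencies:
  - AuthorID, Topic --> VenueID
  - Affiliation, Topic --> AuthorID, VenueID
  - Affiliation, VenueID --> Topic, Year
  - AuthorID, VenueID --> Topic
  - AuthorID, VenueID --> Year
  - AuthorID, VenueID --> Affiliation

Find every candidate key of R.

Closure of {Affiliation, Topic} is {Affiliation, AuthorID, Topic, VenueID, Year}, the whole schema; {Affiliation, Topic} is a candidate key.
Closure of {Affiliation, VenueID} is {Affiliation, AuthorID, Topic, VenueID, Year}, the whole schema; {Affiliation, VenueID} is a candidate key.
Closure of {AuthorID, Topic} is {Affiliation, AuthorID, Topic, VenueID, Year}, the whole schema; {AuthorID, Topic} is a candidate key.
Closure of {AuthorID, VenueID} is {Affiliation, AuthorID, Topic, VenueID, Year}, the whole schema; {AuthorID, VenueID} is a candidate key.
These are minimal and exhaustive — every other superkey contains one of them.

{Affiliation, Topic}, {Affiliation, VenueID}, {AuthorID, Topic}, {AuthorID, VenueID}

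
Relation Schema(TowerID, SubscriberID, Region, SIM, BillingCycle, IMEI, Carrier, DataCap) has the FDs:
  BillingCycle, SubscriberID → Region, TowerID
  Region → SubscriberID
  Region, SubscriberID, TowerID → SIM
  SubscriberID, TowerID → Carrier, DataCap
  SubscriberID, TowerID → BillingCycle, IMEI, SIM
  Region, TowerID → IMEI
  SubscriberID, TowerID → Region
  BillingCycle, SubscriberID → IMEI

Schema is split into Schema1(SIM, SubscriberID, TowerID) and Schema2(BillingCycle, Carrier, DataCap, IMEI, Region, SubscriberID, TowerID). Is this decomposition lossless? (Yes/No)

Common attributes: {SubscriberID, TowerID}; their closure is {BillingCycle, Carrier, DataCap, IMEI, Region, SIM, SubscriberID, TowerID}.
This includes all of Schema1, so the common attributes are a superkey of Schema1 — the join is lossless.

Yes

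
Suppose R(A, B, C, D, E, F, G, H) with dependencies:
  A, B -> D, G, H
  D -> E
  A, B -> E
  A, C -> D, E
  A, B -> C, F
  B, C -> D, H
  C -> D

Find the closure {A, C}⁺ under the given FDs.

Start with {A, C}.
A, C -> D, E applies; add {D, E} → now {A, C, D, E}.
No further FD applies.

{A, C, D, E}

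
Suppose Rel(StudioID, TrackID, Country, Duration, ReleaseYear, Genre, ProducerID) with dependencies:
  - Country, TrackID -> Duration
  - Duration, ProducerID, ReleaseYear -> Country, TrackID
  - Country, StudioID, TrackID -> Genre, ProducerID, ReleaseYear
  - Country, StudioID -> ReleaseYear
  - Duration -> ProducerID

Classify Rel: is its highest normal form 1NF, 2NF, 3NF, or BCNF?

1NF

Candidate keys: {Country, Duration, StudioID}, {Country, StudioID, TrackID}, {Duration, ReleaseYear, StudioID}. Prime attributes: {Country, Duration, ReleaseYear, StudioID, TrackID}.
Country, TrackID -> Duration: {Country, TrackID}⁺ = {Country, Duration, ProducerID, TrackID}, which is not all of the attributes, so the left side is not a superkey — BCNF is violated.
Because {ProducerID} is non-prime and the left side of Duration -> ProducerID is not a superkey, the relation is not in 3NF.
Since {Duration} ⊂ {Country, Duration, StudioID} and {Duration}⁺ ⊇ {ProducerID} with {ProducerID} non-prime, there is a partial dependency; 2NF fails.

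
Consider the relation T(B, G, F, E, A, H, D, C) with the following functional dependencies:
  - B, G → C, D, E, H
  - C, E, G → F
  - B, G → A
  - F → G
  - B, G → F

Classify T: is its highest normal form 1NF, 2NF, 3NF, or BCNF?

3NF

Candidate keys: {B, F}, {B, G}. Prime attributes: {B, F, G}.
C, E, G → F breaks BCNF: {C, E, G}⁺ = {C, E, F, G}, so {C, E, G} is not a superkey.
Since {F} ⊆ prime attributes and every other non-superkey FD also has a prime right side, the schema is in 3NF.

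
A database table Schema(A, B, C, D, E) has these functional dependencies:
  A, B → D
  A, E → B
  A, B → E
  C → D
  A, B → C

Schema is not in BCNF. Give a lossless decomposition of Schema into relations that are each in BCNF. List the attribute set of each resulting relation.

Candidate keys of the original relation: {A, B}, {A, E}.
In {A, B, C, D, E}, {C} is not a superkey ({C}⁺ restricted to this set is {C, D}), so split on C → D into {C, D} and {A, B, C, E}.
{C, D} has no BCNF violation.
{A, B, C, E} has no BCNF violation.

{A, B, C, E}; {C, D}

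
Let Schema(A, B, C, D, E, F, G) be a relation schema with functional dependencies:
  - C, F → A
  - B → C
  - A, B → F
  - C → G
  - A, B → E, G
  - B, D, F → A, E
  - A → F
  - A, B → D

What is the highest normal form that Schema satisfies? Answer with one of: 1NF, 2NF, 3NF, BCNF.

1NF

Candidate keys: {A, B}, {B, F}. Prime attributes: {A, B, F}.
For C, F → A we have {C, F}⁺ = {A, C, F, G}; {C, F} is not a superkey, so BCNF fails.
B → C has non-prime {C} on the right and a non-superkey on the left, so 3NF fails.
{B} is a proper subset of the key {A, B}, and {B}⁺ contains the non-prime attributes {C, G} — a partial dependency, so 2NF is violated.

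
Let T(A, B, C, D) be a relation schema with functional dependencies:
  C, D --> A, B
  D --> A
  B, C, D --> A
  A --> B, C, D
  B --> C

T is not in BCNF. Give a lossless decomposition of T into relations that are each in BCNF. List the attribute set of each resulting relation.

Candidate keys of the original relation: {A}, {D}.
{A, B, C, D}: {B} determines {B, C} here but is not a superkey — split on B --> C, giving {B, C} and {A, B, D}.
{B, C} is in BCNF.
{A, B, D} is in BCNF.

{A, B, D}; {B, C}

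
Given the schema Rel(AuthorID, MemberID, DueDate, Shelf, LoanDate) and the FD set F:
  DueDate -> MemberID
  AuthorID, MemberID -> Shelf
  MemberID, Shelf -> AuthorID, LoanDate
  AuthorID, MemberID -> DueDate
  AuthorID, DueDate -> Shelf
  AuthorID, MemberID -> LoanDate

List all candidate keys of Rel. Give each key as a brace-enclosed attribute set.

{AuthorID, DueDate}, {AuthorID, MemberID}, {DueDate, Shelf}, {MemberID, Shelf}

Closure of {AuthorID, DueDate} is {AuthorID, DueDate, LoanDate, MemberID, Shelf}, the whole schema; {AuthorID, DueDate} is a candidate key.
Closure of {AuthorID, MemberID} is {AuthorID, DueDate, LoanDate, MemberID, Shelf}, the whole schema; {AuthorID, MemberID} is a candidate key.
Closure of {DueDate, Shelf} is {AuthorID, DueDate, LoanDate, MemberID, Shelf}, the whole schema; {DueDate, Shelf} is a candidate key.
Closure of {MemberID, Shelf} is {AuthorID, DueDate, LoanDate, MemberID, Shelf}, the whole schema; {MemberID, Shelf} is a candidate key.
These are minimal and exhaustive — every other superkey contains one of them.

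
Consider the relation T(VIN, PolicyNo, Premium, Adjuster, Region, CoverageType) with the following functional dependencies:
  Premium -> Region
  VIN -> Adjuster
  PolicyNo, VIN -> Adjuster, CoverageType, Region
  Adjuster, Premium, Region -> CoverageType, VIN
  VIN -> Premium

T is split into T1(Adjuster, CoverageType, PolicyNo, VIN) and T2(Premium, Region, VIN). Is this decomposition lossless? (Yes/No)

The shared attributes are {VIN} and {VIN}⁺ = {Adjuster, CoverageType, Premium, Region, VIN}.
Since T2 ⊆ {Adjuster, CoverageType, Premium, Region, VIN}, the intersection is a superkey of T2; the decomposition is lossless.

Yes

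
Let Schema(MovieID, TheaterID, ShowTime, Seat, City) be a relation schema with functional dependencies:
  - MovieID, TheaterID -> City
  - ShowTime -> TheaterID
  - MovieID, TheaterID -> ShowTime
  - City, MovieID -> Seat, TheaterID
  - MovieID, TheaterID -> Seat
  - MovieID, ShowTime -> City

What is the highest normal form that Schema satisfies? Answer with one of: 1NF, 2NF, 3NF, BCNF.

Candidate keys: {City, MovieID}, {MovieID, ShowTime}, {MovieID, TheaterID}. Prime attributes: {City, MovieID, ShowTime, TheaterID}.
ShowTime -> TheaterID breaks BCNF: {ShowTime}⁺ = {ShowTime, TheaterID}, so {ShowTime} is not a superkey.
Its right-hand attributes {TheaterID} are all prime, as are those of every other non-superkey FD — the relation is in 3NF.

3NF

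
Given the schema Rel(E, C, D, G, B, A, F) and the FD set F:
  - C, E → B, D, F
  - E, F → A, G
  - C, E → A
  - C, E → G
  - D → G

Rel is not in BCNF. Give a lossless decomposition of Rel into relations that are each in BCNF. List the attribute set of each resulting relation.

{A, E, F, G}; {B, C, D, E, F}

Candidate key of the original relation: {C, E}.
Within {A, B, C, D, E, F, G}: {E, F}⁺ ∩ {A, B, C, D, E, F, G} = {A, E, F, G}, not the whole set, so E, F → A, G violates BCNF; decompose into {A, E, F, G} and {B, C, D, E, F}.
{A, E, F, G} is in BCNF.
{B, C, D, E, F} is in BCNF.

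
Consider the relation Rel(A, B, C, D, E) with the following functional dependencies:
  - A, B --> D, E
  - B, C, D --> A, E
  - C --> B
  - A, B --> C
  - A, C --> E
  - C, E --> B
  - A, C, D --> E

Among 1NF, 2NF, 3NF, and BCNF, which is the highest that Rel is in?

3NF

Candidate keys: {A, B}, {A, C}, {C, D}. Prime attributes: {A, B, C, D}.
C --> B breaks BCNF: {C}⁺ = {B, C}, so {C} is not a superkey.
Since {B} ⊆ prime attributes and every other non-superkey FD also has a prime right side, the schema is in 3NF.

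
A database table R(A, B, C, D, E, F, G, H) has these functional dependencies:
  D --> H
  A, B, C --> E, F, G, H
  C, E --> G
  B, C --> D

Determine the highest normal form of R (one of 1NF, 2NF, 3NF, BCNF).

Candidate key: {A, B, C}. Prime attributes: {A, B, C}.
D --> H breaks BCNF: {D}⁺ = {D, H}, so {D} is not a superkey.
D --> H has non-prime {H} on the right and a non-superkey on the left, so 3NF fails.
{B, C} is a proper subset of the key {A, B, C}, and {B, C}⁺ contains the non-prime attributes {D, H} — a partial dependency, so 2NF is violated.

1NF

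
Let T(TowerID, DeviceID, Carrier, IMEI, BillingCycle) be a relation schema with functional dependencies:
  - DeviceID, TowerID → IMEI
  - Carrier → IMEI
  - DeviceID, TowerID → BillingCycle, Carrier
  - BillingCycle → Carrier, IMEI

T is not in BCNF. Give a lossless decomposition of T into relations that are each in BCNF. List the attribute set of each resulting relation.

{BillingCycle, Carrier}; {BillingCycle, DeviceID, TowerID}; {Carrier, IMEI}

Candidate key of the original relation: {DeviceID, TowerID}.
In {BillingCycle, Carrier, DeviceID, IMEI, TowerID}, {Carrier} is not a superkey ({Carrier}⁺ restricted to this set is {Carrier, IMEI}), so split on Carrier → IMEI into {Carrier, IMEI} and {BillingCycle, Carrier, DeviceID, TowerID}.
{Carrier, IMEI} has no BCNF violation.
In {BillingCycle, Carrier, DeviceID, TowerID}, {BillingCycle} is not a superkey ({BillingCycle}⁺ restricted to this set is {BillingCycle, Carrier}), so split on BillingCycle → Carrier into {BillingCycle, Carrier} and {BillingCycle, DeviceID, TowerID}.
{BillingCycle, Carrier} has no BCNF violation.
{BillingCycle, DeviceID, TowerID} has no BCNF violation.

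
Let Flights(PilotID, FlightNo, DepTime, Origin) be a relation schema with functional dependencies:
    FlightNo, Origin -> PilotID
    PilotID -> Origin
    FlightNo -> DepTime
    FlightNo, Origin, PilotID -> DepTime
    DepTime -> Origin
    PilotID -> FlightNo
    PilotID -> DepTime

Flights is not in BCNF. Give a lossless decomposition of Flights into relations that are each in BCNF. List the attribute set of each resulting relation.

{DepTime, FlightNo, PilotID}; {DepTime, Origin}

Candidate keys of the original relation: {FlightNo}, {PilotID}.
{DepTime, FlightNo, Origin, PilotID}: {DepTime} determines {DepTime, Origin} here but is not a superkey — split on DepTime -> Origin, giving {DepTime, Origin} and {DepTime, FlightNo, PilotID}.
{DepTime, Origin} is in BCNF.
{DepTime, FlightNo, PilotID} is in BCNF.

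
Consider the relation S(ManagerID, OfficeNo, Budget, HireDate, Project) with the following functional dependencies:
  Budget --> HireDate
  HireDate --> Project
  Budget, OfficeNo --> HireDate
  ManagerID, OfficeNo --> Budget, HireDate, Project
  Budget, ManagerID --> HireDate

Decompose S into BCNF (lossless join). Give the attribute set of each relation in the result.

{Budget, HireDate}; {Budget, ManagerID, OfficeNo}; {HireDate, Project}

Candidate key of the original relation: {ManagerID, OfficeNo}.
In {Budget, HireDate, ManagerID, OfficeNo, Project}, {Budget} is not a superkey ({Budget}⁺ restricted to this set is {Budget, HireDate, Project}), so split on Budget --> HireDate, Project into {Budget, HireDate, Project} and {Budget, ManagerID, OfficeNo}.
In {Budget, HireDate, Project}, {HireDate} is not a superkey ({HireDate}⁺ restricted to this set is {HireDate, Project}), so split on HireDate --> Project into {HireDate, Project} and {Budget, HireDate}.
{HireDate, Project} has no BCNF violation.
{Budget, HireDate} has no BCNF violation.
{Budget, ManagerID, OfficeNo} has no BCNF violation.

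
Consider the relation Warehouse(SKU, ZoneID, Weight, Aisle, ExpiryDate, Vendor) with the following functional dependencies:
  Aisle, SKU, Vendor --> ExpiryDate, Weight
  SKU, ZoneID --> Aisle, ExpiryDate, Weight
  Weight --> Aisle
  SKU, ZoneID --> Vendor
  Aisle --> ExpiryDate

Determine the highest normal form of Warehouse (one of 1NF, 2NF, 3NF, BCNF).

2NF

Candidate key: {SKU, ZoneID}. Prime attributes: {SKU, ZoneID}.
For Aisle, SKU, Vendor --> ExpiryDate, Weight we have {Aisle, SKU, Vendor}⁺ = {Aisle, ExpiryDate, SKU, Vendor, Weight}; {Aisle, SKU, Vendor} is not a superkey, so BCNF fails.
Aisle, SKU, Vendor --> ExpiryDate, Weight has non-prime {ExpiryDate, Weight} on the right and a non-superkey on the left, so 3NF fails.
Checking every proper subset of each key, none determines a non-prime attribute — 2NF is satisfied.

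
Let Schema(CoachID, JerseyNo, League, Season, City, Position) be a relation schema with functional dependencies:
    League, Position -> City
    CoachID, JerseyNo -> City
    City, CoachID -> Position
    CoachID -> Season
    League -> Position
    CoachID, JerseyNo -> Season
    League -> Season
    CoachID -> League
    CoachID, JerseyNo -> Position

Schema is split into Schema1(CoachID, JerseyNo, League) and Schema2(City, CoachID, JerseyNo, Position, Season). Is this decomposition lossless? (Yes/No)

Schema1 ∩ Schema2 = {CoachID, JerseyNo}; its closure under F is {City, CoachID, JerseyNo, League, Position, Season}.
This includes all of Schema1, so the common attributes are a superkey of Schema1 — the join is lossless.

Yes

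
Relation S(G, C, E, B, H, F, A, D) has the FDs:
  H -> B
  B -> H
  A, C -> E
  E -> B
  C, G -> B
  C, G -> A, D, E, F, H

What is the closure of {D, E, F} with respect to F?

{B, D, E, F, H}

Start with {D, E, F}.
E -> B applies; add {B} → now {B, D, E, F}.
B -> H applies; add {H} → now {B, D, E, F, H}.
No further FD applies.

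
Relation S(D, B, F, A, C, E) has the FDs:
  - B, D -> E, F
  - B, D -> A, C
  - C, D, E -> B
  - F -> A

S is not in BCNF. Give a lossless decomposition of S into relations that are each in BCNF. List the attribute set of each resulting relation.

{A, F}; {B, C, D, E, F}

Candidate keys of the original relation: {B, D}, {C, D, E}.
In {A, B, C, D, E, F}, {F} is not a superkey ({F}⁺ restricted to this set is {A, F}), so split on F -> A into {A, F} and {B, C, D, E, F}.
{A, F} has no BCNF violation.
{B, C, D, E, F} has no BCNF violation.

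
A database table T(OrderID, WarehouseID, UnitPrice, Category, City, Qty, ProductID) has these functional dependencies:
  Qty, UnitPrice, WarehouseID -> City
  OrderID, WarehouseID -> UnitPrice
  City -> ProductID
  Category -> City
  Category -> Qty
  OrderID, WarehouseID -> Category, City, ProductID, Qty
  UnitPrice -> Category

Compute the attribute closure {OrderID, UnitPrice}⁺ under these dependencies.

{Category, City, OrderID, ProductID, Qty, UnitPrice}

Start with {OrderID, UnitPrice}.
UnitPrice -> Category applies; add {Category} → now {Category, OrderID, UnitPrice}.
Category -> City applies; add {City} → now {Category, City, OrderID, UnitPrice}.
Category -> Qty applies; add {Qty} → now {Category, City, OrderID, Qty, UnitPrice}.
City -> ProductID applies; add {ProductID} → now {Category, City, OrderID, ProductID, Qty, UnitPrice}.
No further FD applies.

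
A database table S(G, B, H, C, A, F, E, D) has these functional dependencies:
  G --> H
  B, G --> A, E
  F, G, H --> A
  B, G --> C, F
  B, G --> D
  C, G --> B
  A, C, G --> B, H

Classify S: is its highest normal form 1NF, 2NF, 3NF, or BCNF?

Candidate keys: {B, G}, {C, G}. Prime attributes: {B, C, G}.
For G --> H we have {G}⁺ = {G, H}; {G} is not a superkey, so BCNF fails.
G --> H determines the non-prime attribute {H} from a non-superkey — 3NF is violated.
Since {G} ⊂ {B, G} and {G}⁺ ⊇ {H} with {H} non-prime, there is a partial dependency; 2NF fails.

1NF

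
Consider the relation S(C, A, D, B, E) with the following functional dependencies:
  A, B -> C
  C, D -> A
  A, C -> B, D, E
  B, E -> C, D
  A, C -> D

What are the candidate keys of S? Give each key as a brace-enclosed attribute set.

{A, B}, {A, C}, {B, E}, {C, D}

{A, B} is a candidate key since {A, B}⁺ = {A, B, C, D, E} covers every attribute.
{A, C} is a candidate key since {A, C}⁺ = {A, B, C, D, E} covers every attribute.
{B, E} is a candidate key since {B, E}⁺ = {A, B, C, D, E} covers every attribute.
{C, D} is a candidate key since {C, D}⁺ = {A, B, C, D, E} covers every attribute.
No proper subset of any of these is a key, and no other minimal superkey exists.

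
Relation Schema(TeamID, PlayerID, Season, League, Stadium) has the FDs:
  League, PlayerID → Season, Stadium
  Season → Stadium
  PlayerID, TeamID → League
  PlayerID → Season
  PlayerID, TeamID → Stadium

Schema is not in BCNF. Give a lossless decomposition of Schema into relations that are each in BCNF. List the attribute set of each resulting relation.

Candidate key of the original relation: {PlayerID, TeamID}.
Within {League, PlayerID, Season, Stadium, TeamID}: {League, PlayerID}⁺ ∩ {League, PlayerID, Season, Stadium, TeamID} = {League, PlayerID, Season, Stadium}, not the whole set, so League, PlayerID → Season, Stadium violates BCNF; decompose into {League, PlayerID, Season, Stadium} and {League, PlayerID, TeamID}.
Within {League, PlayerID, Season, Stadium}: {Season}⁺ ∩ {League, PlayerID, Season, Stadium} = {Season, Stadium}, not the whole set, so Season → Stadium violates BCNF; decompose into {Season, Stadium} and {League, PlayerID, Season}.
{Season, Stadium} is in BCNF.
Within {League, PlayerID, Season}: {PlayerID}⁺ ∩ {League, PlayerID, Season} = {PlayerID, Season}, not the whole set, so PlayerID → Season violates BCNF; decompose into {PlayerID, Season} and {League, PlayerID}.
{PlayerID, Season} is in BCNF.
{League, PlayerID} is in BCNF.
{League, PlayerID, TeamID} is in BCNF.

{League, PlayerID, TeamID}; {PlayerID, Season}; {Season, Stadium}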